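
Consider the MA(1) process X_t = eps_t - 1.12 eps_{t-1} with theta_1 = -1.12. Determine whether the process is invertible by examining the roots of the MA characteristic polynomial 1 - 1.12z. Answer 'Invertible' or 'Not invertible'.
\text{Not invertible}

The MA(q) characteristic polynomial is P(z) = 1 - 1.12z.
Invertibility requires all roots to lie outside the unit circle, i.e. |z| > 1 for every root.
This is linear in z: 1 + (-1.12) z = 0  =>  z = -1/(-1.12) = 0.892857,  |z| = 0.892857.
Moduli of all roots: 0.8929.
All moduli strictly greater than 1? No.
Verdict: Not invertible.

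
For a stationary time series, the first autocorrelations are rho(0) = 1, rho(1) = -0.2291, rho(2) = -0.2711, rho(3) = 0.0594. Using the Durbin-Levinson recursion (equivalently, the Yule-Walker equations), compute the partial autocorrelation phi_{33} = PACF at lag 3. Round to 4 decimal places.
\phi_{33} = -0.1221

The PACF at lag k is phi_{kk}, the last component of the solution
to the Yule-Walker system G_k phi = r_k where
  (G_k)_{ij} = rho(|i - j|), (r_k)_i = rho(i), i,j = 1..k.
Equivalently, Durbin-Levinson gives phi_{kk} iteratively:
  phi_{11} = rho(1)
  phi_{kk} = [rho(k) - sum_{j=1..k-1} phi_{k-1,j} rho(k-j)]
            / [1 - sum_{j=1..k-1} phi_{k-1,j} rho(j)],
  phi_{k,j} = phi_{k-1,j} - phi_{kk} phi_{k-1,k-j},  j = 1..k-1.
Step k = 1:
  phi_11 = rho(1) = -0.2291.
Step k = 2:
  phi_22 = [rho(2) - phi_11 rho(1)] / [1 - phi_11 rho(1)] = [-0.2711 - (-0.2291)(-0.2291)] / [1 - (-0.2291)(-0.2291)]
         = -0.32358681 / 0.94751319 = -0.341512.
  Update: phi_21 = phi_11 - phi_22 phi_11 = -0.2291 - (-0.341512)(-0.2291) = -0.30734.
Step k = 3:
  phi_33 = [rho(3) - phi_21 rho(2) - phi_22 rho(1)] / [1 - phi_21 rho(1) - phi_22 rho(2)]
    numerator   = 0.0594 - (-0.30734)(-0.2711) - (-0.341512)(-0.2291) = -0.10216028
    denominator = 1 - (-0.30734)(-0.2291) - (-0.341512)(-0.2711) = 0.83700452
  phi_33 = -0.10216028 / 0.83700452 = -0.1221.
Therefore phi_{33} = -0.1221.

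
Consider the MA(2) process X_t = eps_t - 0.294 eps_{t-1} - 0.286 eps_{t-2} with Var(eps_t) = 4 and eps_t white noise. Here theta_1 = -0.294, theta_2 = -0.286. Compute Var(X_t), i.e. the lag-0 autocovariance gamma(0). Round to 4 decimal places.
\gamma(0) = 4.6729

For an MA(q) process X_t = eps_t + sum_i theta_i eps_{t-i} with
Var(eps_t) = sigma^2, the variance is
  gamma(0) = sigma^2 * (1 + sum_i theta_i^2).
  sum_i theta_i^2 = (-0.294)^2 + (-0.286)^2 = 0.086436 + 0.081796 = 0.168232.
  gamma(0) = 4 * (1 + 0.168232) = 4 * 1.168232 = 4.672928, which rounds to 4.6729.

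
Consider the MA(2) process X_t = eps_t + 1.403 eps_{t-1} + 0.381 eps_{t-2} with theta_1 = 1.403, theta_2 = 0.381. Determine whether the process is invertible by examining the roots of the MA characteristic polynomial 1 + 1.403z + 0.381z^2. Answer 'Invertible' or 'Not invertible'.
\text{Not invertible}

The MA(q) characteristic polynomial is P(z) = 1 + 1.403z + 0.381z^2.
Invertibility requires all roots to lie outside the unit circle, i.e. |z| > 1 for every root.
Set 1 + (1.403) z + (0.381) z^2 = 0, i.e. a z^2 + b z + c = 0 with a = 0.381, b = 1.403, c = 1.
Discriminant D = b^2 - 4ac = (1.403)^2 - 4*(0.381)*1 = 1.968409 - (1.524) = 0.444409.
D >= 0, so the roots are real: z = (-b +/- sqrt(D)) / (2a) = (-1.403 +/- 0.66664) / (0.762).
  z_1 = (-1.403 + 0.66664) / (0.762) = -0.9664,   |z_1| = 0.9664.
  z_2 = (-1.403 - 0.66664) / (0.762) = -2.7161,   |z_2| = 2.7161.
Moduli of all roots: 0.9664, 2.7161.
All moduli strictly greater than 1? No.
Verdict: Not invertible.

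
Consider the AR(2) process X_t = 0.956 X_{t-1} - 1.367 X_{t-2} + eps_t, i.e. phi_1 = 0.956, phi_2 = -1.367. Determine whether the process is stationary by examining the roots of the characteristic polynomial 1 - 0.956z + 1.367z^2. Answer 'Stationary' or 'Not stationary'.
\text{Not stationary}

The AR(p) characteristic polynomial is P(z) = 1 - 0.956z + 1.367z^2.
Stationarity requires all roots to lie outside the unit circle, i.e. |z| > 1 for every root.
Set 1 + (-0.956) z + (1.367) z^2 = 0, i.e. a z^2 + b z + c = 0 with a = 1.367, b = -0.956, c = 1.
Discriminant D = b^2 - 4ac = (-0.956)^2 - 4*(1.367)*1 = 0.913936 - (5.468) = -4.554064.
D < 0, so the roots are the complex-conjugate pair z = (-b +/- i sqrt(-D)) / (2a) = 0.3497 +/- 0.7806i.
For a conjugate pair |z|^2 = z * conj(z) = (product of roots) = c/a = 1/(1.367) = 0.731529, so |z| = sqrt(0.731529) = 0.8553 for both roots.
Moduli of all roots: 0.8553, 0.8553.
All moduli strictly greater than 1? No.
Verdict: Not stationary.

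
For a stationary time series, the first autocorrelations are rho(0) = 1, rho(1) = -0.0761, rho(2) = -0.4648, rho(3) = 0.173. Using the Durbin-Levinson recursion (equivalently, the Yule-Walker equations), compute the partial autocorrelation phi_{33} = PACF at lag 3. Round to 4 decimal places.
\phi_{33} = 0.1100

The PACF at lag k is phi_{kk}, the last component of the solution
to the Yule-Walker system G_k phi = r_k where
  (G_k)_{ij} = rho(|i - j|), (r_k)_i = rho(i), i,j = 1..k.
Equivalently, Durbin-Levinson gives phi_{kk} iteratively:
  phi_{11} = rho(1)
  phi_{kk} = [rho(k) - sum_{j=1..k-1} phi_{k-1,j} rho(k-j)]
            / [1 - sum_{j=1..k-1} phi_{k-1,j} rho(j)],
  phi_{k,j} = phi_{k-1,j} - phi_{kk} phi_{k-1,k-j},  j = 1..k-1.
Step k = 1:
  phi_11 = rho(1) = -0.0761.
Step k = 2:
  phi_22 = [rho(2) - phi_11 rho(1)] / [1 - phi_11 rho(1)] = [-0.4648 - (-0.0761)(-0.0761)] / [1 - (-0.0761)(-0.0761)]
         = -0.47059121 / 0.99420879 = -0.473332.
  Update: phi_21 = phi_11 - phi_22 phi_11 = -0.0761 - (-0.473332)(-0.0761) = -0.112121.
Step k = 3:
  phi_33 = [rho(3) - phi_21 rho(2) - phi_22 rho(1)] / [1 - phi_21 rho(1) - phi_22 rho(2)]
    numerator   = 0.173 - (-0.112121)(-0.4648) - (-0.473332)(-0.0761) = 0.08486575
    denominator = 1 - (-0.112121)(-0.0761) - (-0.473332)(-0.4648) = 0.77146273
  phi_33 = 0.08486575 / 0.77146273 = 0.11.
Therefore phi_{33} = 0.1100.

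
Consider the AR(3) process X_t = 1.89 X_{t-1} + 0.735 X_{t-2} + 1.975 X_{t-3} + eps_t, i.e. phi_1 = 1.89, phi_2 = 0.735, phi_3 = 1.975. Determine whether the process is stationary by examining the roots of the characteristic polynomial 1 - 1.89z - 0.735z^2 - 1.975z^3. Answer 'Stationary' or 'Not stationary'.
\text{Not stationary}

The AR(p) characteristic polynomial is P(z) = 1 - 1.89z - 0.735z^2 - 1.975z^3.
Stationarity requires all roots to lie outside the unit circle, i.e. |z| > 1 for every root.
Degree 3: look for a simple real root z0 first, then factor out (1 - z/z0) and solve the remaining quadratic.
Testing z0 = 0.4: P(0.4) = 1 + (-1.89)(0.4) + (-0.735)(0.4)^2 + (-1.975)(0.4)^3
  = 1 + (-0.756) + (-0.1176) + (-0.1264) = 0.  So z_0 = 0.4 is a root, |z_0| = 0.4.
Divide out the factor (1 - 2.5 z) = (1 - z/z0) (since 1/z0 = 2.5):
  P(z) = (1 - 2.5 z)(1 + (0.61) z + (0.79) z^2)
  [check: z-coef 0.61 - (2.5) = -1.89; z^2-coef 0.79 - (2.5)(0.61) = -0.735; z^3-coef -(2.5)(0.79) = -1.975.]
Remaining roots from the quadratic factor 1 + (0.61) z + (0.79) z^2:
  Set 1 + (0.61) z + (0.79) z^2 = 0, i.e. a z^2 + b z + c = 0 with a = 0.79, b = 0.61, c = 1.
  Discriminant D = b^2 - 4ac = (0.61)^2 - 4*(0.79)*1 = 0.3721 - (3.16) = -2.7879.
  D < 0, so the roots are the complex-conjugate pair z = (-b +/- i sqrt(-D)) / (2a) = -0.3861 +/- 1.0568i.
  For a conjugate pair |z|^2 = z * conj(z) = (product of roots) = c/a = 1/(0.79) = 1.265823, so |z| = sqrt(1.265823) = 1.1251 for both roots.
Moduli of all roots: 0.4000, 1.1251, 1.1251.
All moduli strictly greater than 1? No.
Verdict: Not stationary.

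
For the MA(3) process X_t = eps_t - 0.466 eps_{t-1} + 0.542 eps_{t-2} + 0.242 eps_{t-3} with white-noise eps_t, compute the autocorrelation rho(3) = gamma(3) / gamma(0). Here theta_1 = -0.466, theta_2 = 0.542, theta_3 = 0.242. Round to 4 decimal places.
\rho(3) = 0.1542

For an MA(q) process with theta_0 = 1, the autocovariance is
  gamma(k) = sigma^2 * sum_{i=0..q-k} theta_i * theta_{i+k},
and rho(k) = gamma(k) / gamma(0). Sigma^2 cancels.
  numerator   = (1)*(0.242) = 0.242.
  denominator = (1)^2 + (-0.466)^2 + (0.542)^2 + (0.242)^2 = 1.569484.
  rho(3) = 0.242 / 1.569484 = 0.1542.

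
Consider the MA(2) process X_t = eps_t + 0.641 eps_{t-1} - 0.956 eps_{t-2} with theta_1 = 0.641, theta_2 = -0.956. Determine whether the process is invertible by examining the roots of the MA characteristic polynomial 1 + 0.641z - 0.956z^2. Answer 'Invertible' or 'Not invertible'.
\text{Not invertible}

The MA(q) characteristic polynomial is P(z) = 1 + 0.641z - 0.956z^2.
Invertibility requires all roots to lie outside the unit circle, i.e. |z| > 1 for every root.
Set 1 + (0.641) z + (-0.956) z^2 = 0, i.e. a z^2 + b z + c = 0 with a = -0.956, b = 0.641, c = 1.
Discriminant D = b^2 - 4ac = (0.641)^2 - 4*(-0.956)*1 = 0.410881 - (-3.824) = 4.234881.
D >= 0, so the roots are real: z = (-b +/- sqrt(D)) / (2a) = (-0.641 +/- 2.057883) / (-1.912).
  z_1 = (-0.641 + 2.057883) / (-1.912) = -0.741,   |z_1| = 0.741.
  z_2 = (-0.641 - 2.057883) / (-1.912) = 1.4115,   |z_2| = 1.4115.
Moduli of all roots: 0.7410, 1.4115.
All moduli strictly greater than 1? No.
Verdict: Not invertible.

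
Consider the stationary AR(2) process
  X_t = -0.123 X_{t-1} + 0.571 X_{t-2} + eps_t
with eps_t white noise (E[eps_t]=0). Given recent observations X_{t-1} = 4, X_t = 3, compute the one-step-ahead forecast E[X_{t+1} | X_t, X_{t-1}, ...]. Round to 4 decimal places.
E[X_{t+1} \mid \mathcal F_t] = 1.9150

For an AR(p) model X_t = c + sum_i phi_i X_{t-i} + eps_t, the
one-step-ahead conditional mean is
  E[X_{t+1} | X_t, ...] = c + sum_i phi_i X_{t+1-i}.
Substitute known values:
  E[X_{t+1} | ...] = (-0.123) * (3) + (0.571) * (4)
                   = 1.9150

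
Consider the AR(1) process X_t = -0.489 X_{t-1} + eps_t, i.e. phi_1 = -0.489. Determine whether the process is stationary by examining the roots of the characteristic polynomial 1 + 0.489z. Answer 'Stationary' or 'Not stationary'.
\text{Stationary}

The AR(p) characteristic polynomial is P(z) = 1 + 0.489z.
Stationarity requires all roots to lie outside the unit circle, i.e. |z| > 1 for every root.
This is linear in z: 1 + (0.489) z = 0  =>  z = -1/(0.489) = -2.04499,  |z| = 2.04499.
Moduli of all roots: 2.0450.
All moduli strictly greater than 1? Yes.
Verdict: Stationary.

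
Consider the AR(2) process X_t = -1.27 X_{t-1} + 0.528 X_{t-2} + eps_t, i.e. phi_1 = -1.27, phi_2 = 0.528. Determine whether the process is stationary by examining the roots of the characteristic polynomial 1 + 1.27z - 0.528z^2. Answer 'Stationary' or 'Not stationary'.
\text{Not stationary}

The AR(p) characteristic polynomial is P(z) = 1 + 1.27z - 0.528z^2.
Stationarity requires all roots to lie outside the unit circle, i.e. |z| > 1 for every root.
Set 1 + (1.27) z + (-0.528) z^2 = 0, i.e. a z^2 + b z + c = 0 with a = -0.528, b = 1.27, c = 1.
Discriminant D = b^2 - 4ac = (1.27)^2 - 4*(-0.528)*1 = 1.6129 - (-2.112) = 3.7249.
D >= 0, so the roots are real: z = (-b +/- sqrt(D)) / (2a) = (-1.27 +/- 1.93) / (-1.056).
  z_1 = (-1.27 + 1.93) / (-1.056) = -0.625,   |z_1| = 0.625.
  z_2 = (-1.27 - 1.93) / (-1.056) = 3.0303,   |z_2| = 3.0303.
Moduli of all roots: 0.6250, 3.0303.
All moduli strictly greater than 1? No.
Verdict: Not stationary.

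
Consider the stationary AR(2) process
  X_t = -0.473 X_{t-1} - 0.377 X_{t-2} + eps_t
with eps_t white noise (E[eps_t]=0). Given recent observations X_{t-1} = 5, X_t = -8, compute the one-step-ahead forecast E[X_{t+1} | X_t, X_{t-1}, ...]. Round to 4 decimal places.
E[X_{t+1} \mid \mathcal F_t] = 1.8990

For an AR(p) model X_t = c + sum_i phi_i X_{t-i} + eps_t, the
one-step-ahead conditional mean is
  E[X_{t+1} | X_t, ...] = c + sum_i phi_i X_{t+1-i}.
Substitute known values:
  E[X_{t+1} | ...] = (-0.473) * (-8) + (-0.377) * (5)
                   = 1.8990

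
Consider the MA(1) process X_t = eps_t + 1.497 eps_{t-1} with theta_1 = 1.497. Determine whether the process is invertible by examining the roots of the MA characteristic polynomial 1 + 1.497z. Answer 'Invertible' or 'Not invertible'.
\text{Not invertible}

The MA(q) characteristic polynomial is P(z) = 1 + 1.497z.
Invertibility requires all roots to lie outside the unit circle, i.e. |z| > 1 for every root.
This is linear in z: 1 + (1.497) z = 0  =>  z = -1/(1.497) = -0.668003,  |z| = 0.668003.
Moduli of all roots: 0.6680.
All moduli strictly greater than 1? No.
Verdict: Not invertible.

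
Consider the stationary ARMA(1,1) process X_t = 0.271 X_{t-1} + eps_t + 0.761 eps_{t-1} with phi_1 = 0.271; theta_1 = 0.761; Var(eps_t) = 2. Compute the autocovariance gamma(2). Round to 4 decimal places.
\gamma(2) = 0.7282

Multiply the model equation by X_{t-k} and take expectations. With theta_0 = psi_0 = 1 and psi_j the MA(infinity) weights, this gives
  gamma(k) - sum_i phi_i gamma(k-i) = c_k,
  c_k = sigma^2 * sum_{j=k..q} theta_j psi_{j-k}   (c_k = 0 for k > q),
using gamma(-m) = gamma(m).
psi-weights needed (psi_j = theta_j + sum_i phi_i psi_{j-i}):
  psi_1 = theta_1 + phi_1 = 0.761 + (0.271) = 1.032
Right-hand sides:
  c_0 = sigma^2 (1 + theta_1 psi_1) = 2 * (1 + (0.761)(1.032)) = 2 * 1.785352 = 3.570704
  c_1 = sigma^2 theta_1 = 2 * (0.761) = 1.522
  c_2 = 0
Equations for k = 0 and k = 1 (AR order 1):
  gamma(0) = phi_1 gamma(1) + c_0
  gamma(1) = phi_1 gamma(0) + c_1
Substituting the second into the first: gamma(0) (1 - phi_1^2) = c_0 + phi_1 c_1, so
  gamma(0) = (c_0 + phi_1 c_1) / (1 - phi_1^2) = (3.570704 + (0.271)(1.522)) / (1 - (0.271)^2) = 3.983166 / 0.926559 = 4.29888.
  gamma(1) = phi_1 gamma(0) + c_1 = (0.271)(4.29888) + (1.522) = 2.686996.
For k = 2 (> q): gamma(2) = phi_1 gamma(1) = (0.271)(2.686996) = 0.728176.
Therefore gamma(2) = 0.7282 (to 4 decimal places).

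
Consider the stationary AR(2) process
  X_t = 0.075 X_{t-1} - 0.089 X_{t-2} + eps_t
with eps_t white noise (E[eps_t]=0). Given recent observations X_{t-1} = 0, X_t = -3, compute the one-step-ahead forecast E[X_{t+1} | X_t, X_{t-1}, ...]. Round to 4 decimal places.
E[X_{t+1} \mid \mathcal F_t] = -0.2250

For an AR(p) model X_t = c + sum_i phi_i X_{t-i} + eps_t, the
one-step-ahead conditional mean is
  E[X_{t+1} | X_t, ...] = c + sum_i phi_i X_{t+1-i}.
Substitute known values:
  E[X_{t+1} | ...] = (0.075) * (-3) + (-0.089) * (0)
                   = -0.2250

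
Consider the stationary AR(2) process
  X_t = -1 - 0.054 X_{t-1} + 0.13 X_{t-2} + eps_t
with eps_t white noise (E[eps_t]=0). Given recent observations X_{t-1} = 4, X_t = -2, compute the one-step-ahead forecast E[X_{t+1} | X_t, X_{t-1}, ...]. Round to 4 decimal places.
E[X_{t+1} \mid \mathcal F_t] = -0.3720

For an AR(p) model X_t = c + sum_i phi_i X_{t-i} + eps_t, the
one-step-ahead conditional mean is
  E[X_{t+1} | X_t, ...] = c + sum_i phi_i X_{t+1-i}.
Substitute known values:
  E[X_{t+1} | ...] = -1 + (-0.054) * (-2) + (0.13) * (4)
                   = -0.3720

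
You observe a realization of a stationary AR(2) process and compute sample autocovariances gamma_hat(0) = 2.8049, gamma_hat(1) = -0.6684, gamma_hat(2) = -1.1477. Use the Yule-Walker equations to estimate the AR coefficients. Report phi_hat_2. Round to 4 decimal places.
\hat\phi_{2} = -0.4940

The Yule-Walker equations for an AR(p) process read, in matrix form,
  Gamma_p phi = r_p,   with   (Gamma_p)_{ij} = gamma(|i - j|),
                       (r_p)_i = gamma(i),   i,j = 1..p.
Substitute the sample gammas (Toeplitz matrix and right-hand side of size 2):
  Gamma_p = [[2.8049, -0.6684], [-0.6684, 2.8049]]
  r_p     = [-0.6684, -1.1477]
Written out:
  2.8049 phi_1 - 0.6684 phi_2 = -0.6684
  -0.6684 phi_1 + 2.8049 phi_2 = -1.1477
Solve by Cramer's rule:
  det = gamma(0)^2 - gamma(1)^2 = (2.8049)^2 - (-0.6684)^2 = 7.86746401 - 0.44675856 = 7.42070545
  phi_hat_1 = [gamma(1) gamma(0) - gamma(1) gamma(2)] / det = [(-0.6684)(2.8049) - (-0.6684)(-1.1477)] / 7.42070545 = -2.64191784 / 7.42070545 = -0.356
  phi_hat_2 = [gamma(0) gamma(2) - gamma(1)^2] / det = [(2.8049)(-1.1477) - (-0.6684)^2] / 7.42070545 = -3.66594229 / 7.42070545 = -0.494
So phi_hat = [-0.3560, -0.4940].
Therefore phi_hat_2 = -0.4940.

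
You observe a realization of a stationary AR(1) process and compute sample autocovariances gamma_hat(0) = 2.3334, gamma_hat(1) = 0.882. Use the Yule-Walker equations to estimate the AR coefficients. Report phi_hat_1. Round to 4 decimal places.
\hat\phi_{1} = 0.3780

The Yule-Walker equations for an AR(p) process read, in matrix form,
  Gamma_p phi = r_p,   with   (Gamma_p)_{ij} = gamma(|i - j|),
                       (r_p)_i = gamma(i),   i,j = 1..p.
Substitute the sample gammas (Toeplitz matrix and right-hand side of size 1):
  Gamma_p = [[2.3334]]
  r_p     = [0.882]
With p = 1 this is the single equation gamma(0) phi_1 = gamma(1):
  phi_hat_1 = gamma(1) / gamma(0) = 0.882 / 2.3334 = 0.3780.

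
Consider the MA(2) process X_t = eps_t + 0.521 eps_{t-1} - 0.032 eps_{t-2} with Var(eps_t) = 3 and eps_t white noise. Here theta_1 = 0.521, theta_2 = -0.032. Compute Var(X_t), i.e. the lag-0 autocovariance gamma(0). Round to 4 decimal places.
\gamma(0) = 3.8174

For an MA(q) process X_t = eps_t + sum_i theta_i eps_{t-i} with
Var(eps_t) = sigma^2, the variance is
  gamma(0) = sigma^2 * (1 + sum_i theta_i^2).
  sum_i theta_i^2 = (0.521)^2 + (-0.032)^2 = 0.271441 + 0.001024 = 0.272465.
  gamma(0) = 3 * (1 + 0.272465) = 3 * 1.272465 = 3.817395, which rounds to 3.8174.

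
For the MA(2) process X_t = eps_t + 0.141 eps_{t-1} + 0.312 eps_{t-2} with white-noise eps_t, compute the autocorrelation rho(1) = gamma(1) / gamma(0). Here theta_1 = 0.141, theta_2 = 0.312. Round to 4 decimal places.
\rho(1) = 0.1656

For an MA(q) process with theta_0 = 1, the autocovariance is
  gamma(k) = sigma^2 * sum_{i=0..q-k} theta_i * theta_{i+k},
and rho(k) = gamma(k) / gamma(0). Sigma^2 cancels.
  numerator   = (1)*(0.141) + (0.141)*(0.312) = 0.184992.
  denominator = (1)^2 + (0.141)^2 + (0.312)^2 = 1.117225.
  rho(1) = 0.184992 / 1.117225 = 0.1656.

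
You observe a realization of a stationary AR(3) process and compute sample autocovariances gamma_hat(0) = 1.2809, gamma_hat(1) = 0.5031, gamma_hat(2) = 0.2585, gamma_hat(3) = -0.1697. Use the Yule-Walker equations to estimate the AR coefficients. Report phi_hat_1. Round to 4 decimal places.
\hat\phi_{1} = 0.3860

The Yule-Walker equations for an AR(p) process read, in matrix form,
  Gamma_p phi = r_p,   with   (Gamma_p)_{ij} = gamma(|i - j|),
                       (r_p)_i = gamma(i),   i,j = 1..p.
Substitute the sample gammas (Toeplitz matrix and right-hand side of size 3):
  Gamma_p = [[1.2809, 0.5031, 0.2585], [0.5031, 1.2809, 0.5031], [0.2585, 0.5031, 1.2809]]
  r_p     = [0.5031, 0.2585, -0.1697]
Written out (R1..R3):
  (R1) 1.2809 phi_1 + 0.5031 phi_2 + 0.2585 phi_3 = 0.5031
  (R2) 0.5031 phi_1 + 1.2809 phi_2 + 0.5031 phi_3 = 0.2585
  (R3) 0.2585 phi_1 + 0.5031 phi_2 + 1.2809 phi_3 = -0.1697
Gaussian elimination:
  R2 <- R2 - (0.5031/1.2809) R1 = R2 - (0.392771) R1:  1.083297 phi_2 + 0.401569 phi_3 = 0.060897
  R3 <- R3 - (0.2585/1.2809) R1 = R3 - (0.201811) R1:  0.401569 phi_2 + 1.228732 phi_3 = -0.271231
  R3 <- R3 - (0.401569/1.083297) R2 = R3 - (0.370691) R2:  1.079874 phi_3 = -0.293805
Back-substitution:
  phi_hat_3 = -0.293805 / 1.079874 = -0.272074
  phi_hat_2 = (0.060897 - (0.401569)(-0.272074)) / 1.083297 = 0.15707
  phi_hat_1 = (0.5031 - (0.5031)(0.15707) - (0.2585)(-0.272074)) / 1.2809 = 0.385986
So phi_hat = [0.3860, 0.1571, -0.2721].
Therefore phi_hat_1 = 0.3860.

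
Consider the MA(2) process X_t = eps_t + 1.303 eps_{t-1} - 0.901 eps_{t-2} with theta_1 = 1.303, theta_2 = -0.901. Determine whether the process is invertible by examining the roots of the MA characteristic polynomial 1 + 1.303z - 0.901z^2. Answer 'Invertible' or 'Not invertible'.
\text{Not invertible}

The MA(q) characteristic polynomial is P(z) = 1 + 1.303z - 0.901z^2.
Invertibility requires all roots to lie outside the unit circle, i.e. |z| > 1 for every root.
Set 1 + (1.303) z + (-0.901) z^2 = 0, i.e. a z^2 + b z + c = 0 with a = -0.901, b = 1.303, c = 1.
Discriminant D = b^2 - 4ac = (1.303)^2 - 4*(-0.901)*1 = 1.697809 - (-3.604) = 5.301809.
D >= 0, so the roots are real: z = (-b +/- sqrt(D)) / (2a) = (-1.303 +/- 2.302566) / (-1.802).
  z_1 = (-1.303 + 2.302566) / (-1.802) = -0.5547,   |z_1| = 0.5547.
  z_2 = (-1.303 - 2.302566) / (-1.802) = 2.0009,   |z_2| = 2.0009.
Moduli of all roots: 0.5547, 2.0009.
All moduli strictly greater than 1? No.
Verdict: Not invertible.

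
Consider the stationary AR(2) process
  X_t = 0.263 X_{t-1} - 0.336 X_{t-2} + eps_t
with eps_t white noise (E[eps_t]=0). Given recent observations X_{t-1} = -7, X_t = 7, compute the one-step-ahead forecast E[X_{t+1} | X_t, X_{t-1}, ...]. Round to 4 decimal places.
E[X_{t+1} \mid \mathcal F_t] = 4.1930

For an AR(p) model X_t = c + sum_i phi_i X_{t-i} + eps_t, the
one-step-ahead conditional mean is
  E[X_{t+1} | X_t, ...] = c + sum_i phi_i X_{t+1-i}.
Substitute known values:
  E[X_{t+1} | ...] = (0.263) * (7) + (-0.336) * (-7)
                   = 4.1930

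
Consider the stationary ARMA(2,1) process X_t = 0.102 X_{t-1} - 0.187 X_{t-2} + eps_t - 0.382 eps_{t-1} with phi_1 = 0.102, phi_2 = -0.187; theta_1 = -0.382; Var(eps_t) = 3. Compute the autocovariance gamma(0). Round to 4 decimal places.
\gamma(0) = 3.3832

Multiply the model equation by X_{t-k} and take expectations. With theta_0 = psi_0 = 1 and psi_j the MA(infinity) weights, this gives
  gamma(k) - sum_i phi_i gamma(k-i) = c_k,
  c_k = sigma^2 * sum_{j=k..q} theta_j psi_{j-k}   (c_k = 0 for k > q),
using gamma(-m) = gamma(m).
psi-weights needed (psi_j = theta_j + sum_i phi_i psi_{j-i}):
  psi_1 = theta_1 + phi_1 = -0.382 + (0.102) = -0.28
Right-hand sides:
  c_0 = sigma^2 (1 + theta_1 psi_1) = 3 * (1 + (-0.382)(-0.28)) = 3 * 1.10696 = 3.32088
  c_1 = sigma^2 theta_1 = 3 * (-0.382) = -1.146
  c_2 = 0
Equations for k = 0, 1, 2 (AR order 2, c_2 = 0):
  (E0) gamma(0) = phi_1 gamma(1) + phi_2 gamma(2) + c_0
  (E1) gamma(1) = phi_1 gamma(0) + phi_2 gamma(1) + c_1
  (E2) gamma(2) = phi_1 gamma(1) + phi_2 gamma(0)
From (E1): gamma(1) = A gamma(0) + B with
  A = phi_1 / (1 - phi_2) = 0.102 / 1.187 = 0.085931,   B = c_1 / (1 - phi_2) = -1.146 / 1.187 = -0.965459.
Insert (E2) into (E0): gamma(0) (1 - phi_2^2) = phi_1 (1 + phi_2) gamma(1) + c_0.
  phi_1 (1 + phi_2) = (0.102)(0.813) = 0.082926,   1 - phi_2^2 = 0.965031.
Replace gamma(1) by A gamma(0) + B and collect gamma(0):
  gamma(0) [0.965031 - (0.082926)(0.085931)] = (0.082926)(-0.965459) + 3.32088
  gamma(0) * 0.957905 = 3.240818
  gamma(0) = 3.240818 / 0.957905 = 3.383235.
Therefore gamma(0) = 3.3832 (to 4 decimal places).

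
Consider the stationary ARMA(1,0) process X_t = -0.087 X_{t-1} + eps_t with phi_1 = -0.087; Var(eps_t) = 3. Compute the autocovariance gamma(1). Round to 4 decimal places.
\gamma(1) = -0.2630

Multiply the model equation by X_{t-k} and take expectations. With theta_0 = psi_0 = 1 and psi_j the MA(infinity) weights, this gives
  gamma(k) - sum_i phi_i gamma(k-i) = c_k,
  c_k = sigma^2 * sum_{j=k..q} theta_j psi_{j-k}   (c_k = 0 for k > q),
using gamma(-m) = gamma(m).
Pure AR (q = 0): c_0 = sigma^2 = 3, c_k = 0 for k >= 1.
Equations for k = 0 and k = 1 (AR order 1):
  gamma(0) = phi_1 gamma(1) + c_0
  gamma(1) = phi_1 gamma(0) + c_1
Substituting the second into the first: gamma(0) (1 - phi_1^2) = c_0 + phi_1 c_1, so
  gamma(0) = c_0 / (1 - phi_1^2) = 3 / (1 - (-0.087)^2) = 3 / 0.992431 = 3.02288.
  gamma(1) = phi_1 gamma(0) = (-0.087)(3.02288) = -0.262991.
Therefore gamma(1) = -0.2630 (to 4 decimal places).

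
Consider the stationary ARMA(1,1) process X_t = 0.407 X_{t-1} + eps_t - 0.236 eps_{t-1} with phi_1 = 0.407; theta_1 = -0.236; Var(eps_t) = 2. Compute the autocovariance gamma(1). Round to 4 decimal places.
\gamma(1) = 0.3705

Multiply the model equation by X_{t-k} and take expectations. With theta_0 = psi_0 = 1 and psi_j the MA(infinity) weights, this gives
  gamma(k) - sum_i phi_i gamma(k-i) = c_k,
  c_k = sigma^2 * sum_{j=k..q} theta_j psi_{j-k}   (c_k = 0 for k > q),
using gamma(-m) = gamma(m).
psi-weights needed (psi_j = theta_j + sum_i phi_i psi_{j-i}):
  psi_1 = theta_1 + phi_1 = -0.236 + (0.407) = 0.171
Right-hand sides:
  c_0 = sigma^2 (1 + theta_1 psi_1) = 2 * (1 + (-0.236)(0.171)) = 2 * 0.959644 = 1.919288
  c_1 = sigma^2 theta_1 = 2 * (-0.236) = -0.472
  c_2 = 0
Equations for k = 0 and k = 1 (AR order 1):
  gamma(0) = phi_1 gamma(1) + c_0
  gamma(1) = phi_1 gamma(0) + c_1
Substituting the second into the first: gamma(0) (1 - phi_1^2) = c_0 + phi_1 c_1, so
  gamma(0) = (c_0 + phi_1 c_1) / (1 - phi_1^2) = (1.919288 + (0.407)(-0.472)) / (1 - (0.407)^2) = 1.727184 / 0.834351 = 2.070093.
  gamma(1) = phi_1 gamma(0) + c_1 = (0.407)(2.070093) + (-0.472) = 0.370528.
Therefore gamma(1) = 0.3705 (to 4 decimal places).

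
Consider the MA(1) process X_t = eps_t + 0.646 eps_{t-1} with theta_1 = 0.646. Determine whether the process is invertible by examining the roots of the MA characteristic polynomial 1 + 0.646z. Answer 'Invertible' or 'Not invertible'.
\text{Invertible}

The MA(q) characteristic polynomial is P(z) = 1 + 0.646z.
Invertibility requires all roots to lie outside the unit circle, i.e. |z| > 1 for every root.
This is linear in z: 1 + (0.646) z = 0  =>  z = -1/(0.646) = -1.547988,  |z| = 1.547988.
Moduli of all roots: 1.5480.
All moduli strictly greater than 1? Yes.
Verdict: Invertible.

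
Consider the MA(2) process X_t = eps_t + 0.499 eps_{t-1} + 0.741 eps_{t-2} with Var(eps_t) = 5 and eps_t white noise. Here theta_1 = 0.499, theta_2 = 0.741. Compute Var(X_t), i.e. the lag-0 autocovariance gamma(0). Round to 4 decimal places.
\gamma(0) = 8.9904

For an MA(q) process X_t = eps_t + sum_i theta_i eps_{t-i} with
Var(eps_t) = sigma^2, the variance is
  gamma(0) = sigma^2 * (1 + sum_i theta_i^2).
  sum_i theta_i^2 = (0.499)^2 + (0.741)^2 = 0.249001 + 0.549081 = 0.798082.
  gamma(0) = 5 * (1 + 0.798082) = 5 * 1.798082 = 8.99041, which rounds to 8.9904.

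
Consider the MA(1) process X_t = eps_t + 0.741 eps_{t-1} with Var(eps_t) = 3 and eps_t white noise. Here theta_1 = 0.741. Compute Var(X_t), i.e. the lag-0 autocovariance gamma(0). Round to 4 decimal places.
\gamma(0) = 4.6472

For an MA(q) process X_t = eps_t + sum_i theta_i eps_{t-i} with
Var(eps_t) = sigma^2, the variance is
  gamma(0) = sigma^2 * (1 + sum_i theta_i^2).
  sum_i theta_i^2 = (0.741)^2 = 0.549081.
  gamma(0) = 3 * (1 + 0.549081) = 3 * 1.549081 = 4.647243, which rounds to 4.6472.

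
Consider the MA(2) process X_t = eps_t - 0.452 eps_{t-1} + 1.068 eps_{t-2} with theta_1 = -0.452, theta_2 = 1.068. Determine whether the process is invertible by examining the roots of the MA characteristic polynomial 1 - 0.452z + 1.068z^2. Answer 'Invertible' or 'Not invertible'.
\text{Not invertible}

The MA(q) characteristic polynomial is P(z) = 1 - 0.452z + 1.068z^2.
Invertibility requires all roots to lie outside the unit circle, i.e. |z| > 1 for every root.
Set 1 + (-0.452) z + (1.068) z^2 = 0, i.e. a z^2 + b z + c = 0 with a = 1.068, b = -0.452, c = 1.
Discriminant D = b^2 - 4ac = (-0.452)^2 - 4*(1.068)*1 = 0.204304 - (4.272) = -4.067696.
D < 0, so the roots are the complex-conjugate pair z = (-b +/- i sqrt(-D)) / (2a) = 0.2116 +/- 0.9442i.
For a conjugate pair |z|^2 = z * conj(z) = (product of roots) = c/a = 1/(1.068) = 0.93633, so |z| = sqrt(0.93633) = 0.9676 for both roots.
Moduli of all roots: 0.9676, 0.9676.
All moduli strictly greater than 1? No.
Verdict: Not invertible.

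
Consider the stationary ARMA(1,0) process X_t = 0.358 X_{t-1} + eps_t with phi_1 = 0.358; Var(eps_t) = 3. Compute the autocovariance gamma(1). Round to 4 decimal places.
\gamma(1) = 1.2319

Multiply the model equation by X_{t-k} and take expectations. With theta_0 = psi_0 = 1 and psi_j the MA(infinity) weights, this gives
  gamma(k) - sum_i phi_i gamma(k-i) = c_k,
  c_k = sigma^2 * sum_{j=k..q} theta_j psi_{j-k}   (c_k = 0 for k > q),
using gamma(-m) = gamma(m).
Pure AR (q = 0): c_0 = sigma^2 = 3, c_k = 0 for k >= 1.
Equations for k = 0 and k = 1 (AR order 1):
  gamma(0) = phi_1 gamma(1) + c_0
  gamma(1) = phi_1 gamma(0) + c_1
Substituting the second into the first: gamma(0) (1 - phi_1^2) = c_0 + phi_1 c_1, so
  gamma(0) = c_0 / (1 - phi_1^2) = 3 / (1 - (0.358)^2) = 3 / 0.871836 = 3.441014.
  gamma(1) = phi_1 gamma(0) = (0.358)(3.441014) = 1.231883.
Therefore gamma(1) = 1.2319 (to 4 decimal places).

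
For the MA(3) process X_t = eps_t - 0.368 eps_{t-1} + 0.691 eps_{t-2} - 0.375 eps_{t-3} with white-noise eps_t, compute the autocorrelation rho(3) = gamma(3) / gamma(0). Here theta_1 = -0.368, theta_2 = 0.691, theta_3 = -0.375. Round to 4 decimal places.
\rho(3) = -0.2139

For an MA(q) process with theta_0 = 1, the autocovariance is
  gamma(k) = sigma^2 * sum_{i=0..q-k} theta_i * theta_{i+k},
and rho(k) = gamma(k) / gamma(0). Sigma^2 cancels.
  numerator   = (1)*(-0.375) = -0.375.
  denominator = (1)^2 + (-0.368)^2 + (0.691)^2 + (-0.375)^2 = 1.75353.
  rho(3) = -0.375 / 1.75353 = -0.2139.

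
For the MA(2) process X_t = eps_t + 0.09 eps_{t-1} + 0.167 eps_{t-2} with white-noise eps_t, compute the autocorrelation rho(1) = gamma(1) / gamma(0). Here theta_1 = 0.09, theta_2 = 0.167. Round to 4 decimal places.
\rho(1) = 0.1014

For an MA(q) process with theta_0 = 1, the autocovariance is
  gamma(k) = sigma^2 * sum_{i=0..q-k} theta_i * theta_{i+k},
and rho(k) = gamma(k) / gamma(0). Sigma^2 cancels.
  numerator   = (1)*(0.09) + (0.09)*(0.167) = 0.10503.
  denominator = (1)^2 + (0.09)^2 + (0.167)^2 = 1.035989.
  rho(1) = 0.10503 / 1.035989 = 0.1014.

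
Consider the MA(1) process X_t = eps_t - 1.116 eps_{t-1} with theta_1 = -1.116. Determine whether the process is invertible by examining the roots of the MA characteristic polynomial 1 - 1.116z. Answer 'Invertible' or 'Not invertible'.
\text{Not invertible}

The MA(q) characteristic polynomial is P(z) = 1 - 1.116z.
Invertibility requires all roots to lie outside the unit circle, i.e. |z| > 1 for every root.
This is linear in z: 1 + (-1.116) z = 0  =>  z = -1/(-1.116) = 0.896057,  |z| = 0.896057.
Moduli of all roots: 0.8961.
All moduli strictly greater than 1? No.
Verdict: Not invertible.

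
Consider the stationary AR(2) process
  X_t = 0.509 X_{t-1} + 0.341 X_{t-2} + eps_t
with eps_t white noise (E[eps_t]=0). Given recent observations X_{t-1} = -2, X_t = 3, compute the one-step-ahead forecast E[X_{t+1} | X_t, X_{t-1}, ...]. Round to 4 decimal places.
E[X_{t+1} \mid \mathcal F_t] = 0.8450

For an AR(p) model X_t = c + sum_i phi_i X_{t-i} + eps_t, the
one-step-ahead conditional mean is
  E[X_{t+1} | X_t, ...] = c + sum_i phi_i X_{t+1-i}.
Substitute known values:
  E[X_{t+1} | ...] = (0.509) * (3) + (0.341) * (-2)
                   = 0.8450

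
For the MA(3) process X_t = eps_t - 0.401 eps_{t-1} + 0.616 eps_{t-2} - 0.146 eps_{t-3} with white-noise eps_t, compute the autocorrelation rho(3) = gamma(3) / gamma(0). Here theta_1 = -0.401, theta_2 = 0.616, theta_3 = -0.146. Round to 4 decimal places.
\rho(3) = -0.0935

For an MA(q) process with theta_0 = 1, the autocovariance is
  gamma(k) = sigma^2 * sum_{i=0..q-k} theta_i * theta_{i+k},
and rho(k) = gamma(k) / gamma(0). Sigma^2 cancels.
  numerator   = (1)*(-0.146) = -0.146.
  denominator = (1)^2 + (-0.401)^2 + (0.616)^2 + (-0.146)^2 = 1.561573.
  rho(3) = -0.146 / 1.561573 = -0.0935.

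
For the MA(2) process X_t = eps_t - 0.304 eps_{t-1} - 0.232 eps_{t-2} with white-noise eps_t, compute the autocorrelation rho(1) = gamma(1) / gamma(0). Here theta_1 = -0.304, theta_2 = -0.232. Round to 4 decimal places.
\rho(1) = -0.2037

For an MA(q) process with theta_0 = 1, the autocovariance is
  gamma(k) = sigma^2 * sum_{i=0..q-k} theta_i * theta_{i+k},
and rho(k) = gamma(k) / gamma(0). Sigma^2 cancels.
  numerator   = (1)*(-0.304) + (-0.304)*(-0.232) = -0.233472.
  denominator = (1)^2 + (-0.304)^2 + (-0.232)^2 = 1.14624.
  rho(1) = -0.233472 / 1.14624 = -0.2037.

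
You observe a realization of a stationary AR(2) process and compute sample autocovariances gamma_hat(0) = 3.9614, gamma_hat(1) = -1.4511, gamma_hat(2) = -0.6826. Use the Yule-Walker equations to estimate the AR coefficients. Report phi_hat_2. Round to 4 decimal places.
\hat\phi_{2} = -0.3540

The Yule-Walker equations for an AR(p) process read, in matrix form,
  Gamma_p phi = r_p,   with   (Gamma_p)_{ij} = gamma(|i - j|),
                       (r_p)_i = gamma(i),   i,j = 1..p.
Substitute the sample gammas (Toeplitz matrix and right-hand side of size 2):
  Gamma_p = [[3.9614, -1.4511], [-1.4511, 3.9614]]
  r_p     = [-1.4511, -0.6826]
Written out:
  3.9614 phi_1 - 1.4511 phi_2 = -1.4511
  -1.4511 phi_1 + 3.9614 phi_2 = -0.6826
Solve by Cramer's rule:
  det = gamma(0)^2 - gamma(1)^2 = (3.9614)^2 - (-1.4511)^2 = 15.69268996 - 2.10569121 = 13.58699875
  phi_hat_1 = [gamma(1) gamma(0) - gamma(1) gamma(2)] / det = [(-1.4511)(3.9614) - (-1.4511)(-0.6826)] / 13.58699875 = -6.7389084 / 13.58699875 = -0.496
  phi_hat_2 = [gamma(0) gamma(2) - gamma(1)^2] / det = [(3.9614)(-0.6826) - (-1.4511)^2] / 13.58699875 = -4.80974285 / 13.58699875 = -0.354
So phi_hat = [-0.4960, -0.3540].
Therefore phi_hat_2 = -0.3540.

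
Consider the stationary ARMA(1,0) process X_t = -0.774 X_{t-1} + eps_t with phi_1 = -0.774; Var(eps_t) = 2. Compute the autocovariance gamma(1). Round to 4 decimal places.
\gamma(1) = -3.8611

Multiply the model equation by X_{t-k} and take expectations. With theta_0 = psi_0 = 1 and psi_j the MA(infinity) weights, this gives
  gamma(k) - sum_i phi_i gamma(k-i) = c_k,
  c_k = sigma^2 * sum_{j=k..q} theta_j psi_{j-k}   (c_k = 0 for k > q),
using gamma(-m) = gamma(m).
Pure AR (q = 0): c_0 = sigma^2 = 2, c_k = 0 for k >= 1.
Equations for k = 0 and k = 1 (AR order 1):
  gamma(0) = phi_1 gamma(1) + c_0
  gamma(1) = phi_1 gamma(0) + c_1
Substituting the second into the first: gamma(0) (1 - phi_1^2) = c_0 + phi_1 c_1, so
  gamma(0) = c_0 / (1 - phi_1^2) = 2 / (1 - (-0.774)^2) = 2 / 0.400924 = 4.988477.
  gamma(1) = phi_1 gamma(0) = (-0.774)(4.988477) = -3.861081.
Therefore gamma(1) = -3.8611 (to 4 decimal places).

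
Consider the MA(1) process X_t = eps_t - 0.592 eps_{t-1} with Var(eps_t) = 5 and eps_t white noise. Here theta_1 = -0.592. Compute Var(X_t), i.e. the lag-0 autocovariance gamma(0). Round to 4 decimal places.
\gamma(0) = 6.7523

For an MA(q) process X_t = eps_t + sum_i theta_i eps_{t-i} with
Var(eps_t) = sigma^2, the variance is
  gamma(0) = sigma^2 * (1 + sum_i theta_i^2).
  sum_i theta_i^2 = (-0.592)^2 = 0.350464.
  gamma(0) = 5 * (1 + 0.350464) = 5 * 1.350464 = 6.75232, which rounds to 6.7523.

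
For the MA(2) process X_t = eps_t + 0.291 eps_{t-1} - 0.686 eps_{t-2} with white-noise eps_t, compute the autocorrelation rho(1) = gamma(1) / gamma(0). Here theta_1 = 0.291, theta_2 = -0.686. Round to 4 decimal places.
\rho(1) = 0.0588

For an MA(q) process with theta_0 = 1, the autocovariance is
  gamma(k) = sigma^2 * sum_{i=0..q-k} theta_i * theta_{i+k},
and rho(k) = gamma(k) / gamma(0). Sigma^2 cancels.
  numerator   = (1)*(0.291) + (0.291)*(-0.686) = 0.091374.
  denominator = (1)^2 + (0.291)^2 + (-0.686)^2 = 1.555277.
  rho(1) = 0.091374 / 1.555277 = 0.0588.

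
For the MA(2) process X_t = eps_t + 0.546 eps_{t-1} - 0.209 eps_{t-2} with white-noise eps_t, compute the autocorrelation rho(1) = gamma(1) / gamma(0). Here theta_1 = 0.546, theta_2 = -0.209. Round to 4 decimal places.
\rho(1) = 0.3219

For an MA(q) process with theta_0 = 1, the autocovariance is
  gamma(k) = sigma^2 * sum_{i=0..q-k} theta_i * theta_{i+k},
and rho(k) = gamma(k) / gamma(0). Sigma^2 cancels.
  numerator   = (1)*(0.546) + (0.546)*(-0.209) = 0.431886.
  denominator = (1)^2 + (0.546)^2 + (-0.209)^2 = 1.341797.
  rho(1) = 0.431886 / 1.341797 = 0.3219.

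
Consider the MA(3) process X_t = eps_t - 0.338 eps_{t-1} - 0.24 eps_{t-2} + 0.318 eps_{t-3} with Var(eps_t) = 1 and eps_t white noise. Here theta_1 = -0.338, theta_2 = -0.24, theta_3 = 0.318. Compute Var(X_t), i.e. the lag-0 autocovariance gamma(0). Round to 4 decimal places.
\gamma(0) = 1.2730

For an MA(q) process X_t = eps_t + sum_i theta_i eps_{t-i} with
Var(eps_t) = sigma^2, the variance is
  gamma(0) = sigma^2 * (1 + sum_i theta_i^2).
  sum_i theta_i^2 = (-0.338)^2 + (-0.24)^2 + (0.318)^2 = 0.114244 + 0.0576 + 0.101124 = 0.272968.
  gamma(0) = 1 * (1 + 0.272968) = 1 * 1.272968 = 1.272968, which rounds to 1.2730.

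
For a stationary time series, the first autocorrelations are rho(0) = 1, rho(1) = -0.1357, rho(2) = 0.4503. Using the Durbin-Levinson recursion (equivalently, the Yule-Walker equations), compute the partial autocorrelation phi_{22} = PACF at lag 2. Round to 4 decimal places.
\phi_{22} = 0.4400

The PACF at lag k is phi_{kk}, the last component of the solution
to the Yule-Walker system G_k phi = r_k where
  (G_k)_{ij} = rho(|i - j|), (r_k)_i = rho(i), i,j = 1..k.
Equivalently, Durbin-Levinson gives phi_{kk} iteratively:
  phi_{11} = rho(1)
  phi_{kk} = [rho(k) - sum_{j=1..k-1} phi_{k-1,j} rho(k-j)]
            / [1 - sum_{j=1..k-1} phi_{k-1,j} rho(j)],
  phi_{k,j} = phi_{k-1,j} - phi_{kk} phi_{k-1,k-j},  j = 1..k-1.
Step k = 1:
  phi_11 = rho(1) = -0.1357.
Step k = 2:
  phi_22 = [rho(2) - phi_11 rho(1)] / [1 - phi_11 rho(1)] = [0.4503 - (-0.1357)(-0.1357)] / [1 - (-0.1357)(-0.1357)]
         = 0.43188551 / 0.98158551 = 0.44.
Therefore phi_{22} = 0.4400.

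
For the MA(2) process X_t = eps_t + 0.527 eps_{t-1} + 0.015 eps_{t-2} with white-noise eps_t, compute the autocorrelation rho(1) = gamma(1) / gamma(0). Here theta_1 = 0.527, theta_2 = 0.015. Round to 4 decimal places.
\rho(1) = 0.4186

For an MA(q) process with theta_0 = 1, the autocovariance is
  gamma(k) = sigma^2 * sum_{i=0..q-k} theta_i * theta_{i+k},
and rho(k) = gamma(k) / gamma(0). Sigma^2 cancels.
  numerator   = (1)*(0.527) + (0.527)*(0.015) = 0.534905.
  denominator = (1)^2 + (0.527)^2 + (0.015)^2 = 1.277954.
  rho(1) = 0.534905 / 1.277954 = 0.4186.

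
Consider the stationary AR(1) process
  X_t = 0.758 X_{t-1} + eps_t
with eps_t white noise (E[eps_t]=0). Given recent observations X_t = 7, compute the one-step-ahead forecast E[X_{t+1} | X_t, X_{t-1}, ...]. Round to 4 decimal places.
E[X_{t+1} \mid \mathcal F_t] = 5.3060

For an AR(p) model X_t = c + sum_i phi_i X_{t-i} + eps_t, the
one-step-ahead conditional mean is
  E[X_{t+1} | X_t, ...] = c + sum_i phi_i X_{t+1-i}.
Substitute known values:
  E[X_{t+1} | ...] = (0.758) * (7)
                   = 5.3060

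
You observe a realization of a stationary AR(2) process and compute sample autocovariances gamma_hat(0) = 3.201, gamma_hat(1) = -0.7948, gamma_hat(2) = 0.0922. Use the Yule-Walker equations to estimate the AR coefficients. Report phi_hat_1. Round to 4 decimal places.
\hat\phi_{1} = -0.2570

The Yule-Walker equations for an AR(p) process read, in matrix form,
  Gamma_p phi = r_p,   with   (Gamma_p)_{ij} = gamma(|i - j|),
                       (r_p)_i = gamma(i),   i,j = 1..p.
Substitute the sample gammas (Toeplitz matrix and right-hand side of size 2):
  Gamma_p = [[3.201, -0.7948], [-0.7948, 3.201]]
  r_p     = [-0.7948, 0.0922]
Written out:
  3.201 phi_1 - 0.7948 phi_2 = -0.7948
  -0.7948 phi_1 + 3.201 phi_2 = 0.0922
Solve by Cramer's rule:
  det = gamma(0)^2 - gamma(1)^2 = (3.201)^2 - (-0.7948)^2 = 10.246401 - 0.63170704 = 9.61469396
  phi_hat_1 = [gamma(1) gamma(0) - gamma(1) gamma(2)] / det = [(-0.7948)(3.201) - (-0.7948)(0.0922)] / 9.61469396 = -2.47087424 / 9.61469396 = -0.257
  phi_hat_2 = [gamma(0) gamma(2) - gamma(1)^2] / det = [(3.201)(0.0922) - (-0.7948)^2] / 9.61469396 = -0.33657484 / 9.61469396 = -0.035
So phi_hat = [-0.2570, -0.0350].
Therefore phi_hat_1 = -0.2570.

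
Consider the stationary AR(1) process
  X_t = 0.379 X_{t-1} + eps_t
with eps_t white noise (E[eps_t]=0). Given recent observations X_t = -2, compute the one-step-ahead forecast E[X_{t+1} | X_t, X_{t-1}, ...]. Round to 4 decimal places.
E[X_{t+1} \mid \mathcal F_t] = -0.7580

For an AR(p) model X_t = c + sum_i phi_i X_{t-i} + eps_t, the
one-step-ahead conditional mean is
  E[X_{t+1} | X_t, ...] = c + sum_i phi_i X_{t+1-i}.
Substitute known values:
  E[X_{t+1} | ...] = (0.379) * (-2)
                   = -0.7580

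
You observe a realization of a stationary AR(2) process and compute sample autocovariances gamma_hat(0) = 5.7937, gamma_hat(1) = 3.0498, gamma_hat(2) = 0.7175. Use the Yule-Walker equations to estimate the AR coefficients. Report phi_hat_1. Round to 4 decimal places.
\hat\phi_{1} = 0.6380

The Yule-Walker equations for an AR(p) process read, in matrix form,
  Gamma_p phi = r_p,   with   (Gamma_p)_{ij} = gamma(|i - j|),
                       (r_p)_i = gamma(i),   i,j = 1..p.
Substitute the sample gammas (Toeplitz matrix and right-hand side of size 2):
  Gamma_p = [[5.7937, 3.0498], [3.0498, 5.7937]]
  r_p     = [3.0498, 0.7175]
Written out:
  5.7937 phi_1 + 3.0498 phi_2 = 3.0498
  3.0498 phi_1 + 5.7937 phi_2 = 0.7175
Solve by Cramer's rule:
  det = gamma(0)^2 - gamma(1)^2 = (5.7937)^2 - (3.0498)^2 = 33.56695969 - 9.30128004 = 24.26567965
  phi_hat_1 = [gamma(1) gamma(0) - gamma(1) gamma(2)] / det = [(3.0498)(5.7937) - (3.0498)(0.7175)] / 24.26567965 = 15.48139476 / 24.26567965 = 0.638
  phi_hat_2 = [gamma(0) gamma(2) - gamma(1)^2] / det = [(5.7937)(0.7175) - (3.0498)^2] / 24.26567965 = -5.14430029 / 24.26567965 = -0.212
So phi_hat = [0.6380, -0.2120].
Therefore phi_hat_1 = 0.6380.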